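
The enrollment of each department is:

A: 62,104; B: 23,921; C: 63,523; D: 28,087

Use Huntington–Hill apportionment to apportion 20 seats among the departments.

With divisor 9036: modified quotas A 6.873, B 2.647, C 7.030, D 3.108.
Geometric-mean thresholds: A √(6·7)=6.481, B √(2·3)=2.449, C √(7·8)=7.483, D √(3·4)=3.464.
Each quota rounded against its threshold gives A 7, B 3, C 7, D 3 (total 20).

A: 7; B: 3; C: 7; D: 3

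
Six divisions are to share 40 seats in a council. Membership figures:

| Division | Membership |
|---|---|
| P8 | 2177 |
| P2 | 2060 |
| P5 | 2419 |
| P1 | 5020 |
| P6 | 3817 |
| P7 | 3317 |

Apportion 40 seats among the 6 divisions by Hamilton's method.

Total 18810; standard divisor 18810/40 ≈ 470.25.
Standard quotas: P8 4.6295, P2 4.3806, P5 5.1441, P1 10.6752, P6 8.1170, P7 7.0537.
Lower quotas: P8 4, P2 4, P5 5, P1 10, P6 8, P7 7 (sum 38, leaving 2 seats).
Remainders in descending order: P1 0.6752, P8 0.6295, P2 0.3806, P5 0.1441, P6 0.1170, P7 0.0537.
The surplus seats go to P1, P8.

P8=5, P2=4, P5=5, P1=11, P6=8, P7=7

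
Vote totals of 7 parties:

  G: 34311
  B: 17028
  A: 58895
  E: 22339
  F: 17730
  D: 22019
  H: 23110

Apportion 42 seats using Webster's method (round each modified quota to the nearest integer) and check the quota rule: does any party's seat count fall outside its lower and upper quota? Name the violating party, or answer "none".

none

Standard quotas: G 7.374, B 3.659, A 12.657, E 4.801, F 3.810, D 4.732, H 4.967.
Webster allocation: G 7, B 4, A 12, E 5, F 4, D 5, H 5.
Every allocation lies between the lower and upper quota.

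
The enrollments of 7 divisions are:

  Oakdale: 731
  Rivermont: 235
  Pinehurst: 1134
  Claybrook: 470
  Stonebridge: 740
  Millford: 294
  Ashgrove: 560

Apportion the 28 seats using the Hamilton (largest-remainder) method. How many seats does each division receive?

Oakdale=5, Rivermont=1, Pinehurst=8, Claybrook=3, Stonebridge=5, Millford=2, Ashgrove=4

Standard divisor: 4164 ÷ 28 ≈ 148.714.
Standard quotas: Oakdale 4.915, Rivermont 1.580, Pinehurst 7.625, Claybrook 3.160, Stonebridge 4.976, Millford 1.977, Ashgrove 3.766.
Lower quotas: Oakdale 4, Rivermont 1, Pinehurst 7, Claybrook 3, Stonebridge 4, Millford 1, Ashgrove 3 (sum 23, leaving 5 seats).
Remainders in descending order: Millford 0.977, Stonebridge 0.976, Oakdale 0.915, Ashgrove 0.766, Pinehurst 0.625, Rivermont 0.580, Claybrook 0.160.
Largest remainders: Millford, Stonebridge, Oakdale, Ashgrove, Pinehurst receive the extra seats.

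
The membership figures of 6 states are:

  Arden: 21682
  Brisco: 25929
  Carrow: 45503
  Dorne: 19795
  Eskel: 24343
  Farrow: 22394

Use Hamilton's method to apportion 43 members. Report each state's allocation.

Arden 6; Brisco 7; Carrow 12; Dorne 5; Eskel 7; Farrow 6

Standard divisor: 159646 ÷ 43 ≈ 3712.698.
Standard quotas: Arden 5.8400, Brisco 6.9839, Carrow 12.2560, Dorne 5.3317, Eskel 6.5567, Farrow 6.0317.
Lower quotas: Arden 5, Brisco 6, Carrow 12, Dorne 5, Eskel 6, Farrow 6 (sum 40, leaving 3 seats).
Remainders in descending order: Brisco 0.9839, Arden 0.8400, Eskel 0.5567, Dorne 0.3317, Carrow 0.2560, Farrow 0.0317.
The surplus seats go to Brisco, Arden, Eskel.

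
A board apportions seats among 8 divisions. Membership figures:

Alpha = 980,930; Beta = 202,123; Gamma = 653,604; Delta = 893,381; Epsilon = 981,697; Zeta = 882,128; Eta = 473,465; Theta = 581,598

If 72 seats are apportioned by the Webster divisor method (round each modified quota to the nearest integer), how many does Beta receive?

Standard divisor 5648926/72 ≈ 78457.306; standard quotas: Alpha 12.503, Beta 2.576, Gamma 8.331, Delta 11.387, Epsilon 12.512, Zeta 11.243, Eta 6.035, Theta 7.413.
Rounding to the nearest integer gives Alpha 13, Beta 3, Gamma 8, Delta 11, Epsilon 13, Zeta 11, Eta 6, Theta 7 — total 72, matching the house size, so no adjustment is needed.
Beta receives 3.

3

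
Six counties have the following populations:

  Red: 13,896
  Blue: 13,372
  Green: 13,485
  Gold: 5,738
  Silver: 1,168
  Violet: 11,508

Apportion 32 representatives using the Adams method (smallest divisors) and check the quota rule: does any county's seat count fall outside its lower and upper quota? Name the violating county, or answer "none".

none

Standard quotas: Red 7.516, Blue 7.232, Green 7.293, Gold 3.103, Silver 0.632, Violet 6.224.
Adams allocation: Red 8, Blue 7, Green 7, Gold 3, Silver 1, Violet 6.
Every allocation lies between the lower and upper quota.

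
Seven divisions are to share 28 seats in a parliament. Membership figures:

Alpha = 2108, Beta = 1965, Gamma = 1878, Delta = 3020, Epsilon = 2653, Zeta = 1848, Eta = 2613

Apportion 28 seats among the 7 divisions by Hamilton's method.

Alpha 4; Beta 3; Gamma 3; Delta 5; Epsilon 5; Zeta 3; Eta 5

Total 16085; standard divisor 16085/28 ≈ 574.464.
Standard quotas: Alpha 3.670, Beta 3.421, Gamma 3.269, Delta 5.257, Epsilon 4.618, Zeta 3.217, Eta 4.549.
Lower quotas: Alpha 3, Beta 3, Gamma 3, Delta 5, Epsilon 4, Zeta 3, Eta 4 (sum 25, leaving 3 seats).
Remainders in descending order: Alpha 0.670, Epsilon 0.618, Eta 0.549, Beta 0.421, Gamma 0.269, Delta 0.257, Zeta 0.217.
Largest remainders: Alpha, Epsilon, Eta receive the extra seats.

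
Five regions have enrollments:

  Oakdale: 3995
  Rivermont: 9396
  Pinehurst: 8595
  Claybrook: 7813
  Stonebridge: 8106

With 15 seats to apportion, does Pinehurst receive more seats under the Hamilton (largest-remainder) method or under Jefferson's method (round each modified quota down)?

Jefferson

Hamilton: Oakdale 2, Rivermont 4, Pinehurst 3, Claybrook 3, Stonebridge 3.
Jefferson: Oakdale 1, Rivermont 4, Pinehurst 4, Claybrook 3, Stonebridge 3.
Pinehurst gets 3 under Hamilton and 4 under Jefferson.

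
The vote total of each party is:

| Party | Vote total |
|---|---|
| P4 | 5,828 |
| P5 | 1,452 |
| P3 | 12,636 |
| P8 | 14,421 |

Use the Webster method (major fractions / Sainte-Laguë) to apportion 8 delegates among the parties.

Standard divisor 34337/8 ≈ 4292.125; standard quotas: P4 1.358, P5 0.338, P3 2.944, P8 3.360.
Rounding to the nearest integer gives 1, 0, 3, 3 = 7 seats, so the divisor must be adjusted.
With modified divisor 4000: modified quotas P4 1.457, P5 0.363, P3 3.159, P8 3.605.
Rounding to the nearest integer: P4 1, P5 0, P3 3, P8 4 (total 8).

P4 1, P5 0, P3 3, P8 4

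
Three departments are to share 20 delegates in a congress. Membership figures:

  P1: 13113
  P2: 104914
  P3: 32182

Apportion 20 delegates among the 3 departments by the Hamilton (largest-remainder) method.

Total 150209; standard divisor 150209/20 ≈ 7510.45.
Standard quotas: P1 1.7460, P2 13.9691, P3 4.2850.
Lower quotas: P1 1, P2 13, P3 4 (sum 18, leaving 2 seats).
Remainders in descending order: P2 0.9691, P1 0.7460, P3 0.2850.
Largest remainders: P2, P1 receive the extra seats.

P1 2, P2 14, P3 4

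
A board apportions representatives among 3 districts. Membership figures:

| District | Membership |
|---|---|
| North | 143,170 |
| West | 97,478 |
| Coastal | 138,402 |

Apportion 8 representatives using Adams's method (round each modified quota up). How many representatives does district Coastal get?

Standard divisor 379050/8 ≈ 47381.25; standard quotas: North 3.022, West 2.057, Coastal 2.921.
Rounding up gives 4, 3, 3 = 10 seats, so the divisor must be adjusted.
With modified divisor 59000: modified quotas North 2.427, West 1.652, Coastal 2.346.
Rounding up: North 3, West 2, Coastal 3 (total 8).
Coastal receives 3.

3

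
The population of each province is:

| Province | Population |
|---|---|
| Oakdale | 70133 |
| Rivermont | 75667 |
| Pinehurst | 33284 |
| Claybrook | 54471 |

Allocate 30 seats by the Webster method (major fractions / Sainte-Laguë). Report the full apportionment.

Standard divisor 233555/30 ≈ 7785.167; standard quotas: Oakdale 9.009, Rivermont 9.719, Pinehurst 4.275, Claybrook 6.997.
Rounding to the nearest integer gives Oakdale 9, Rivermont 10, Pinehurst 4, Claybrook 7 — total 30, matching the house size, so no adjustment is needed.

Oakdale: 9, Rivermont: 10, Pinehurst: 4, Claybrook: 7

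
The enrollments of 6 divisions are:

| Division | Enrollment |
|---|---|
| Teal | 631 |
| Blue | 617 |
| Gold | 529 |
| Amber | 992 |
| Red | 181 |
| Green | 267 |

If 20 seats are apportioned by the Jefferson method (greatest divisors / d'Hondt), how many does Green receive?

1

Standard divisor 3217/20 ≈ 160.85; standard quotas: Teal 3.923, Blue 3.836, Gold 3.289, Amber 6.167, Red 1.125, Green 1.660.
Rounding down gives 3, 3, 3, 6, 1, 1 = 17 seats, so the divisor must be adjusted.
With modified divisor 140: modified quotas Teal 4.507, Blue 4.407, Gold 3.779, Amber 7.086, Red 1.293, Green 1.907.
Rounding down: Teal 4, Blue 4, Gold 3, Amber 7, Red 1, Green 1 (total 20).
Green receives 1.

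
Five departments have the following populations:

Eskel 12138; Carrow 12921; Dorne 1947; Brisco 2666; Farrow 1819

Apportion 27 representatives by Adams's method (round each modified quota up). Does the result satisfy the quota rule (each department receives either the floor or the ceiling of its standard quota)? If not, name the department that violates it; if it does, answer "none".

Standard quotas: Eskel 10.407, Carrow 11.078, Dorne 1.669, Brisco 2.286, Farrow 1.560.
Adams allocation: Eskel 10, Carrow 10, Dorne 2, Brisco 3, Farrow 2.
Carrow has quota 11.078 (lower 11, upper 12) but receives 10 — outside the quota interval.

Carrow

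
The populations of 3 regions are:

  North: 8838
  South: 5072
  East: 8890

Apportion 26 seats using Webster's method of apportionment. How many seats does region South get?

6

Standard divisor 22800/26 ≈ 876.923; standard quotas: North 10.078, South 5.784, East 10.138.
Rounding to the nearest integer gives North 10, South 6, East 10 — total 26, matching the house size, so no adjustment is needed.
South receives 6.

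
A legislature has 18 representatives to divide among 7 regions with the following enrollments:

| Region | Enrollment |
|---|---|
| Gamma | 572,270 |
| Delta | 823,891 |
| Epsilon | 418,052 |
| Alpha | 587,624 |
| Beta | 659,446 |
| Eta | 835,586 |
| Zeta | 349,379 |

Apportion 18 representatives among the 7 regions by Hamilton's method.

Total 4246248; standard divisor 4246248/18 ≈ 235902.667.
Standard quotas: Gamma 2.4259, Delta 3.4925, Epsilon 1.7721, Alpha 2.4910, Beta 2.7954, Eta 3.5421, Zeta 1.4810.
Lower quotas: Gamma 2, Delta 3, Epsilon 1, Alpha 2, Beta 2, Eta 3, Zeta 1 (sum 14, leaving 4 seats).
Remainders in descending order: Beta 0.7954, Epsilon 0.7721, Eta 0.5421, Delta 0.4925, Alpha 0.4910, Zeta 0.4810, Gamma 0.4259.
Largest remainders: Beta, Epsilon, Eta, Delta receive the extra seats.

Gamma 2, Delta 4, Epsilon 2, Alpha 2, Beta 3, Eta 4, Zeta 1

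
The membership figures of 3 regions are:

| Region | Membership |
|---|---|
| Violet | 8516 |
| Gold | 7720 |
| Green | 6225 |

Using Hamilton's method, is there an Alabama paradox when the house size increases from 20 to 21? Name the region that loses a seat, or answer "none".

none

At 20 seats: Violet 8, Gold 7, Green 5.
At 21 seats: Violet 8, Gold 7, Green 6.
No region's allocation decreased.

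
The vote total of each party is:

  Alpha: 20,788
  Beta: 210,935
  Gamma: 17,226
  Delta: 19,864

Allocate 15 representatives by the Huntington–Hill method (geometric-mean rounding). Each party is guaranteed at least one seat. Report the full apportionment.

With divisor 17624: modified quotas Alpha 1.180, Beta 11.969, Gamma 0.977, Delta 1.127.
Geometric-mean thresholds: Alpha √(1·2)=1.414, Beta √(11·12)=11.489, Gamma (min 1), Delta √(1·2)=1.414.
Each quota rounded against its threshold gives Alpha 1, Beta 12, Gamma 1, Delta 1 (total 15).

Alpha=1, Beta=12, Gamma=1, Delta=1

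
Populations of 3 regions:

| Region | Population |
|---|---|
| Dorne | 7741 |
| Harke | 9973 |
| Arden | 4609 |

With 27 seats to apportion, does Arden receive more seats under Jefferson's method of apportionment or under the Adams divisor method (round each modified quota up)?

Adams

Jefferson: Dorne 10, Harke 12, Arden 5.
Adams: Dorne 9, Harke 12, Arden 6.
Arden gets 5 under Jefferson and 6 under Adams.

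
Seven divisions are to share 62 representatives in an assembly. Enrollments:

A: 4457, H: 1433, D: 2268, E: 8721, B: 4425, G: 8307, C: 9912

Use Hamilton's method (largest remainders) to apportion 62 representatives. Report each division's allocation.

Standard divisor: 39523 ÷ 62 ≈ 637.468.
Standard quotas: A 6.9917, H 2.2480, D 3.5578, E 13.6807, B 6.9415, G 13.0312, C 15.5490.
Lower quotas: A 6, H 2, D 3, E 13, B 6, G 13, C 15 (sum 58, leaving 4 seats).
Remainders in descending order: A 0.9917, B 0.9415, E 0.6807, D 0.5578, C 0.5490, H 0.2480, G 0.0312.
The surplus seats go to A, B, E, D.

A 7; H 2; D 4; E 14; B 7; G 13; C 15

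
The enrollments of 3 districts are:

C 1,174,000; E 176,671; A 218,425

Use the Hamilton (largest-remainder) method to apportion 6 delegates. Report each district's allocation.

C 4; E 1; A 1

The standard divisor is 1569096/6 = 261516.
Standard quotas: C 4.4892, E 0.6756, A 0.8352.
Lower quotas: C 4, E 0, A 0 (sum 4, leaving 2 seats).
Remainders in descending order: A 0.8352, E 0.6756, C 0.4892.
The surplus seats go to A, E.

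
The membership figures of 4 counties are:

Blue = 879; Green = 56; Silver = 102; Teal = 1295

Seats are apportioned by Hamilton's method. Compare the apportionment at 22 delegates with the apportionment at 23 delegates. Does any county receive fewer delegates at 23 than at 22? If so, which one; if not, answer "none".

Green

At 22 seats: Blue 8, Green 1, Silver 1, Teal 12.
At 23 seats: Blue 9, Green 0, Silver 1, Teal 13.
Green drops from 1 to 0.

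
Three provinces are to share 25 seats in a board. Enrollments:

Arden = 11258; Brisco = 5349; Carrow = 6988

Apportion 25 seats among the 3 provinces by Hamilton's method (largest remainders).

Total 23595; standard divisor 23595/25 ≈ 943.8.
Standard quotas: Arden 11.9284, Brisco 5.6675, Carrow 7.4041.
Lower quotas: Arden 11, Brisco 5, Carrow 7 (sum 23, leaving 2 seats).
Remainders in descending order: Arden 0.9284, Brisco 0.6675, Carrow 0.4041.
The surplus seats go to Arden, Brisco.

Arden: 12; Brisco: 6; Carrow: 7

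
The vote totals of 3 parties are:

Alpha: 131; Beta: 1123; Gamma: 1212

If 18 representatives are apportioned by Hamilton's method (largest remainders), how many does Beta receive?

Standard divisor: 2466 ÷ 18 = 137.
Standard quotas: Alpha 0.956, Beta 8.197, Gamma 8.847.
Lower quotas: Alpha 0, Beta 8, Gamma 8 (sum 16, leaving 2 seats).
Remainders in descending order: Alpha 0.956, Gamma 0.847, Beta 0.197.
The surplus seats go to Alpha, Gamma.
Beta receives 8.

8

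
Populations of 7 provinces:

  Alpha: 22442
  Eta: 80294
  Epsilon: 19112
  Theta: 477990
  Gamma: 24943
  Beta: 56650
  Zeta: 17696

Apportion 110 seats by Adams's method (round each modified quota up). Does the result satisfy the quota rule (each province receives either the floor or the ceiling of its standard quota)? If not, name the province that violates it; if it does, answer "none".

Theta

Standard quotas: Alpha 3.531, Eta 12.633, Epsilon 3.007, Theta 75.207, Gamma 3.925, Beta 8.913, Zeta 2.784.
Adams allocation: Alpha 4, Eta 13, Epsilon 3, Theta 74, Gamma 4, Beta 9, Zeta 3.
Theta has quota 75.207 (lower 75, upper 76) but receives 74 — outside the quota interval.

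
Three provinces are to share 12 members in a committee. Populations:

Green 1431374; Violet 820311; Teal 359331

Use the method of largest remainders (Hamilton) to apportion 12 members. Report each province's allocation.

Green 6; Violet 4; Teal 2

The standard divisor is 2611016/12 ≈ 217584.667.
Standard quotas: Green 6.5785, Violet 3.7701, Teal 1.6515.
Lower quotas: Green 6, Violet 3, Teal 1 (sum 10, leaving 2 seats).
Remainders in descending order: Violet 0.7701, Teal 0.6515, Green 0.5785.
Largest remainders: Violet, Teal receive the extra seats.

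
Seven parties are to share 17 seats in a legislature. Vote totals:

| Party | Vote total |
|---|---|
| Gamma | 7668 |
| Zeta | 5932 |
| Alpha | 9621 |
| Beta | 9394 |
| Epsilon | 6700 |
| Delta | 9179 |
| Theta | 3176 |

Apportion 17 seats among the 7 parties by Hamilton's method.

The standard divisor is 51670/17 ≈ 3039.412.
Standard quotas: Gamma 2.5229, Zeta 1.9517, Alpha 3.1654, Beta 3.0907, Epsilon 2.2044, Delta 3.0200, Theta 1.0449.
Lower quotas: Gamma 2, Zeta 1, Alpha 3, Beta 3, Epsilon 2, Delta 3, Theta 1 (sum 15, leaving 2 seats).
Remainders in descending order: Zeta 0.9517, Gamma 0.5229, Epsilon 0.2044, Alpha 0.1654, Beta 0.0907, Theta 0.0449, Delta 0.0200.
Largest remainders: Zeta, Gamma receive the extra seats.

Gamma 3, Zeta 2, Alpha 3, Beta 3, Epsilon 2, Delta 3, Theta 1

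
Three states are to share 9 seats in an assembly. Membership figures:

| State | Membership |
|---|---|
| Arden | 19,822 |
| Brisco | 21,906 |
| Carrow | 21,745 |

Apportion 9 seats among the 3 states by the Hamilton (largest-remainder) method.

Standard divisor: 63473 ÷ 9 ≈ 7052.556.
Standard quotas: Arden 2.8106, Brisco 3.1061, Carrow 3.0833.
Lower quotas: Arden 2, Brisco 3, Carrow 3 (sum 8, leaving 1 seat).
Remainders in descending order: Arden 0.8106, Brisco 0.1061, Carrow 0.0833.
Largest remainder: Arden receives the extra seat.

Arden=3; Brisco=3; Carrow=3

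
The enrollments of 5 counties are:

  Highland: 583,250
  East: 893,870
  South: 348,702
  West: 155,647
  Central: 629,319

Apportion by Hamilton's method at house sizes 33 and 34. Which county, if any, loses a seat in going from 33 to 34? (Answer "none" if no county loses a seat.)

At 33 seats: Highland 7, East 11, South 5, West 2, Central 8.
At 34 seats: Highland 8, East 12, South 4, West 2, Central 8.
South drops from 5 to 4.

South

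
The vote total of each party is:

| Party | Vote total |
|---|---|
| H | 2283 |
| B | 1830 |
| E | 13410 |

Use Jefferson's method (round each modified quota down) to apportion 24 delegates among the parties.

H 3, B 2, E 19

Standard divisor 17523/24 ≈ 730.125; standard quotas: H 3.127, B 2.506, E 18.367.
Rounding down gives 3, 2, 18 = 23 seats, so the divisor must be adjusted.
With modified divisor 700: modified quotas H 3.261, B 2.614, E 19.157.
Rounding down: H 3, B 2, E 19 (total 24).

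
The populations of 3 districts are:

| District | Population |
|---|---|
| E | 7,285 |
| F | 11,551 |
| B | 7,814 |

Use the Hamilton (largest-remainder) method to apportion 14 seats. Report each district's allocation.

E=4, F=6, B=4

The standard divisor is 26650/14 ≈ 1903.571.
Standard quotas: E 3.8270, F 6.0681, B 4.1049.
Lower quotas: E 3, F 6, B 4 (sum 13, leaving 1 seat).
Remainders in descending order: E 0.8270, B 0.1049, F 0.0681.
Largest remainder: E receives the extra seat.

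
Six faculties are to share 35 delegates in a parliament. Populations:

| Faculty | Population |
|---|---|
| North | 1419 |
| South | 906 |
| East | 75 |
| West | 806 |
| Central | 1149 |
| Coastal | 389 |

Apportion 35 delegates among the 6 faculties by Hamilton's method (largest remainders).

North=10; South=7; East=1; West=6; Central=8; Coastal=3

The standard divisor is 4744/35 ≈ 135.543.
Standard quotas: North 10.469, South 6.684, East 0.553, West 5.946, Central 8.477, Coastal 2.870.
Lower quotas: North 10, South 6, East 0, West 5, Central 8, Coastal 2 (sum 31, leaving 4 seats).
Remainders in descending order: West 0.946, Coastal 0.870, South 0.684, East 0.553, Central 0.477, North 0.469.
The surplus seats go to West, Coastal, South, East.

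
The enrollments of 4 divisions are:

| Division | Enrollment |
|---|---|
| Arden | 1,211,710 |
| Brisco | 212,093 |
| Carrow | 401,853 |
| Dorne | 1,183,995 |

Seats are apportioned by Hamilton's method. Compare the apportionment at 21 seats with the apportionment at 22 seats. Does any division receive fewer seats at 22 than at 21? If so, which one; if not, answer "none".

Brisco

At 21 seats: Arden 8, Brisco 2, Carrow 3, Dorne 8.
At 22 seats: Arden 9, Brisco 1, Carrow 3, Dorne 9.
Brisco drops from 2 to 1.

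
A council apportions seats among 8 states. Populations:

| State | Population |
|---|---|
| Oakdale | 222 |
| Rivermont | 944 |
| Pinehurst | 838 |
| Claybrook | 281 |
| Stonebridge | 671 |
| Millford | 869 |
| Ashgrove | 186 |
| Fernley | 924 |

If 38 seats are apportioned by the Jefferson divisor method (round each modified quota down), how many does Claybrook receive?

Standard divisor 4935/38 ≈ 129.868; standard quotas: Oakdale 1.709, Rivermont 7.269, Pinehurst 6.453, Claybrook 2.164, Stonebridge 5.167, Millford 6.691, Ashgrove 1.432, Fernley 7.115.
Rounding down gives 1, 7, 6, 2, 5, 6, 1, 7 = 35 seats, so the divisor must be adjusted.
With modified divisor 117: modified quotas Oakdale 1.897, Rivermont 8.068, Pinehurst 7.162, Claybrook 2.402, Stonebridge 5.735, Millford 7.427, Ashgrove 1.590, Fernley 7.897.
Rounding down: Oakdale 1, Rivermont 8, Pinehurst 7, Claybrook 2, Stonebridge 5, Millford 7, Ashgrove 1, Fernley 7 (total 38).
Claybrook receives 2.

2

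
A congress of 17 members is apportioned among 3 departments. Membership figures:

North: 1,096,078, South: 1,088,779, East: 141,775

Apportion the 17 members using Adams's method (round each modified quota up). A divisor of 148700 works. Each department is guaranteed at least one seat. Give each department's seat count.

North=8; South=8; East=1

With modified divisor 148700: modified quotas North 7.371, South 7.322, East 0.953.
Rounding up: North 8, South 8, East 1 (total 17).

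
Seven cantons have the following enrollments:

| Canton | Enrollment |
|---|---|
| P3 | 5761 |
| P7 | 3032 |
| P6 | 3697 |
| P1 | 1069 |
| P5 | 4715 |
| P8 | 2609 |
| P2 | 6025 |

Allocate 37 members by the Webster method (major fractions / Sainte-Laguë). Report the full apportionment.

P3 8; P7 4; P6 5; P1 1; P5 7; P8 4; P2 8

Standard divisor 26908/37 ≈ 727.243; standard quotas: P3 7.922, P7 4.169, P6 5.084, P1 1.470, P5 6.483, P8 3.588, P2 8.285.
Rounding to the nearest integer gives 8, 4, 5, 1, 6, 4, 8 = 36 seats, so the divisor must be adjusted.
With modified divisor 722.84: modified quotas P3 7.970, P7 4.195, P6 5.115, P1 1.479, P5 6.523, P8 3.609, P2 8.335.
Rounding to the nearest integer: P3 8, P7 4, P6 5, P1 1, P5 7, P8 4, P2 8 (total 37).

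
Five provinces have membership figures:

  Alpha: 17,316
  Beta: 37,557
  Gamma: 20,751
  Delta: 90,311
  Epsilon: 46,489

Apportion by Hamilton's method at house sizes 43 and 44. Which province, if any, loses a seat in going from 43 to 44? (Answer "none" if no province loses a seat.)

At 43 seats: Alpha 4, Beta 8, Gamma 4, Delta 18, Epsilon 9.
At 44 seats: Alpha 3, Beta 8, Gamma 4, Delta 19, Epsilon 10.
Alpha drops from 4 to 3.

Alpha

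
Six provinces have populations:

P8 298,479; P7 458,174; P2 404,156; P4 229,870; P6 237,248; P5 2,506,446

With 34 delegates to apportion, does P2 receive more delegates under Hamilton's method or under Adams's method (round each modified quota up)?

Hamilton: P8 2, P7 4, P2 3, P4 2, P6 2, P5 21.
Adams: P8 3, P7 4, P2 4, P4 2, P6 2, P5 19.
P2 gets 3 under Hamilton and 4 under Adams.

Adams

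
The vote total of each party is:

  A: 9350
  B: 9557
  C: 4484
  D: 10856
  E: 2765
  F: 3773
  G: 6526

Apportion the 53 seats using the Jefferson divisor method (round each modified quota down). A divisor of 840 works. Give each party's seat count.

With modified divisor 840: modified quotas A 11.131, B 11.377, C 5.338, D 12.924, E 3.292, F 4.492, G 7.769.
Rounding down: A 11, B 11, C 5, D 12, E 3, F 4, G 7 (total 53).

A=11; B=11; C=5; D=12; E=3; F=4; G=7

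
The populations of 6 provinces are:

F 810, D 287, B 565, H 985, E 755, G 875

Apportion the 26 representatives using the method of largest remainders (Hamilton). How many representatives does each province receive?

The standard divisor is 4277/26 ≈ 164.5.
Standard quotas: F 4.924, D 1.745, B 3.435, H 5.988, E 4.590, G 5.319.
Lower quotas: F 4, D 1, B 3, H 5, E 4, G 5 (sum 22, leaving 4 seats).
Remainders in descending order: H 0.988, F 0.924, D 0.745, E 0.590, B 0.435, G 0.319.
The surplus seats go to H, F, D, E.

F=5; D=2; B=3; H=6; E=5; G=5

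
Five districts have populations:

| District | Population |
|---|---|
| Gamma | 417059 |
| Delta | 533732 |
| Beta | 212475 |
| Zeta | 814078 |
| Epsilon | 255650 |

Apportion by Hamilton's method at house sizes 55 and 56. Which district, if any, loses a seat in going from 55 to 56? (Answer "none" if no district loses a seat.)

At 55 seats: Gamma 10, Delta 13, Beta 5, Zeta 20, Epsilon 7.
At 56 seats: Gamma 11, Delta 13, Beta 5, Zeta 21, Epsilon 6.
Epsilon drops from 7 to 6.

Epsilon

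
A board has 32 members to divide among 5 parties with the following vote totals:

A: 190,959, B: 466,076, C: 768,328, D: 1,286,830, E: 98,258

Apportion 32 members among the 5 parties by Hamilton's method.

The standard divisor is 2810451/32 ≈ 87826.594.
Standard quotas: A 2.1743, B 5.3068, C 8.7482, D 14.6519, E 1.1188.
Lower quotas: A 2, B 5, C 8, D 14, E 1 (sum 30, leaving 2 seats).
Remainders in descending order: C 0.7482, D 0.6519, B 0.3068, A 0.1743, E 0.1188.
The surplus seats go to C, D.

A=2, B=5, C=9, D=15, E=1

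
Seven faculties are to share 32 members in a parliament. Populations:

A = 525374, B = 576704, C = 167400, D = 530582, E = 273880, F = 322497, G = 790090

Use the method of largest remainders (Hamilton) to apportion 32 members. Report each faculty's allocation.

The standard divisor is 3186527/32 ≈ 99578.969.
Standard quotas: A 5.2760, B 5.7914, C 1.6811, D 5.3283, E 2.7504, F 3.2386, G 7.9343.
Lower quotas: A 5, B 5, C 1, D 5, E 2, F 3, G 7 (sum 28, leaving 4 seats).
Remainders in descending order: G 0.9343, B 0.7914, E 0.7504, C 0.6811, D 0.3283, A 0.2760, F 0.2386.
Largest remainders: G, B, E, C receive the extra seats.

A: 5, B: 6, C: 2, D: 5, E: 3, F: 3, G: 8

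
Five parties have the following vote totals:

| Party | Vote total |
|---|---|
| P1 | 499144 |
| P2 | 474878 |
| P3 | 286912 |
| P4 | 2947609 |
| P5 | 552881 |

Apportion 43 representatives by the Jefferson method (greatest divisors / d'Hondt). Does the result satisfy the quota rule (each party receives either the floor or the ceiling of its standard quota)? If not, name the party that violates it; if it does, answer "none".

P4

Standard quotas: P1 4.508, P2 4.289, P3 2.591, P4 26.620, P5 4.993.
Jefferson allocation: P1 4, P2 4, P3 2, P4 28, P5 5.
P4 has quota 26.620 (lower 26, upper 27) but receives 28 — outside the quota interval.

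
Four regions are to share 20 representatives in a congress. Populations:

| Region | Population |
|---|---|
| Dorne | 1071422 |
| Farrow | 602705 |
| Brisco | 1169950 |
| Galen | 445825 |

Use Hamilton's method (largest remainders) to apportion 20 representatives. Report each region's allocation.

Total 3289902; standard divisor 3289902/20 ≈ 164495.1.
Standard quotas: Dorne 6.5134, Farrow 3.6640, Brisco 7.1124, Galen 2.7103.
Lower quotas: Dorne 6, Farrow 3, Brisco 7, Galen 2 (sum 18, leaving 2 seats).
Remainders in descending order: Galen 0.7103, Farrow 0.6640, Dorne 0.5134, Brisco 0.1124.
Largest remainders: Galen, Farrow receive the extra seats.

Dorne 6, Farrow 4, Brisco 7, Galen 3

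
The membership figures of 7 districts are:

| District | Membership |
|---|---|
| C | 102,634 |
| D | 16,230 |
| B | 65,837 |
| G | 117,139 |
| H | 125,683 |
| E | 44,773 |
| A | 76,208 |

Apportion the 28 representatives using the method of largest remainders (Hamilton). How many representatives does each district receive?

C 5, D 1, B 3, G 6, H 7, E 2, A 4

The standard divisor is 548504/28 ≈ 19589.429.
Standard quotas: C 5.2393, D 0.8285, B 3.3608, G 5.9797, H 6.4159, E 2.2856, A 3.8903.
Lower quotas: C 5, D 0, B 3, G 5, H 6, E 2, A 3 (sum 24, leaving 4 seats).
Remainders in descending order: G 0.9797, A 0.8903, D 0.8285, H 0.4159, B 0.3608, E 0.2856, C 0.2393.
Largest remainders: G, A, D, H receive the extra seats.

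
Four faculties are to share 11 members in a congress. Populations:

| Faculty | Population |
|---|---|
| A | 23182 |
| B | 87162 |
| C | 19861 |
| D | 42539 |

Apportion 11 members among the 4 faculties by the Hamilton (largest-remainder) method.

A=1, B=6, C=1, D=3

Standard divisor: 172744 ÷ 11 = 15704.
Standard quotas: A 1.4762, B 5.5503, C 1.2647, D 2.7088.
Lower quotas: A 1, B 5, C 1, D 2 (sum 9, leaving 2 seats).
Remainders in descending order: D 0.7088, B 0.5503, A 0.4762, C 0.2647.
The surplus seats go to D, B.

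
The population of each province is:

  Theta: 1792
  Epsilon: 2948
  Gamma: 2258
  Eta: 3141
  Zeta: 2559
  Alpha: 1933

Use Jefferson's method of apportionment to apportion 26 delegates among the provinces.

Standard divisor 14631/26 ≈ 562.731; standard quotas: Theta 3.184, Epsilon 5.239, Gamma 4.013, Eta 5.582, Zeta 4.547, Alpha 3.435.
Rounding down gives 3, 5, 4, 5, 4, 3 = 24 seats, so the divisor must be adjusted.
With modified divisor 500: modified quotas Theta 3.584, Epsilon 5.896, Gamma 4.516, Eta 6.282, Zeta 5.118, Alpha 3.866.
Rounding down: Theta 3, Epsilon 5, Gamma 4, Eta 6, Zeta 5, Alpha 3 (total 26).

Theta=3, Epsilon=5, Gamma=4, Eta=6, Zeta=5, Alpha=3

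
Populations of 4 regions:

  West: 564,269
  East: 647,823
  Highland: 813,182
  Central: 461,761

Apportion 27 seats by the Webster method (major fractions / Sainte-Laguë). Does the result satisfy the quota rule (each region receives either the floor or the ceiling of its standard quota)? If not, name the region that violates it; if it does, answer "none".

none

Standard quotas: West 6.126, East 7.033, Highland 8.828, Central 5.013.
Webster allocation: West 6, East 7, Highland 9, Central 5.
Every allocation lies between the lower and upper quota.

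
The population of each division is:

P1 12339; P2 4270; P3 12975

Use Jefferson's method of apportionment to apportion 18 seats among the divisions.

Standard divisor 29584/18 ≈ 1643.556; standard quotas: P1 7.508, P2 2.598, P3 7.894.
Rounding down gives 7, 2, 7 = 16 seats, so the divisor must be adjusted.
With modified divisor 1500: modified quotas P1 8.226, P2 2.847, P3 8.650.
Rounding down: P1 8, P2 2, P3 8 (total 18).

P1 8, P2 2, P3 8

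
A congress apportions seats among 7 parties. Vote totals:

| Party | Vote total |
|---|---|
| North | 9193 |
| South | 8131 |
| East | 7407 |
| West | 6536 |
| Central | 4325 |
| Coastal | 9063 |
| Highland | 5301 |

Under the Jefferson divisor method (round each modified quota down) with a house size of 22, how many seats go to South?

Standard divisor 49956/22 ≈ 2270.727; standard quotas: North 4.048, South 3.581, East 3.262, West 2.878, Central 1.905, Coastal 3.991, Highland 2.334.
Rounding down gives 4, 3, 3, 2, 1, 3, 2 = 18 seats, so the divisor must be adjusted.
With modified divisor 1900: modified quotas North 4.838, South 4.279, East 3.898, West 3.440, Central 2.276, Coastal 4.770, Highland 2.790.
Rounding down: North 4, South 4, East 3, West 3, Central 2, Coastal 4, Highland 2 (total 22).
South receives 4.

4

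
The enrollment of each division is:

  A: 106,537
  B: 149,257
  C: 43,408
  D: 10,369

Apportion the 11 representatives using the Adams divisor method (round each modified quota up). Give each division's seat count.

Standard divisor 309571/11 ≈ 28142.818; standard quotas: A 3.786, B 5.304, C 1.542, D 0.368.
Rounding up gives 4, 6, 2, 1 = 13 seats, so the divisor must be adjusted.
With modified divisor 36400: modified quotas A 2.927, B 4.100, C 1.193, D 0.285.
Rounding up: A 3, B 5, C 2, D 1 (total 11).

A: 3, B: 5, C: 2, D: 1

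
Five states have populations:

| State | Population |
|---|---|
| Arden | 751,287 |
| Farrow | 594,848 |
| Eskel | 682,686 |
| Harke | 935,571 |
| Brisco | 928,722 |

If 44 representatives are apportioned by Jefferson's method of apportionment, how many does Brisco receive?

Standard divisor 3893114/44 ≈ 88479.864; standard quotas: Arden 8.491, Farrow 6.723, Eskel 7.716, Harke 10.574, Brisco 10.496.
Rounding down gives 8, 6, 7, 10, 10 = 41 seats, so the divisor must be adjusted.
With modified divisor 84700: modified quotas Arden 8.870, Farrow 7.023, Eskel 8.060, Harke 11.046, Brisco 10.965.
Rounding down: Arden 8, Farrow 7, Eskel 8, Harke 11, Brisco 10 (total 44).
Brisco receives 10.

10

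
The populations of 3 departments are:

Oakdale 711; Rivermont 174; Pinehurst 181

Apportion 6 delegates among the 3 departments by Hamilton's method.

Oakdale 4, Rivermont 1, Pinehurst 1

Standard divisor: 1066 ÷ 6 ≈ 177.667.
Standard quotas: Oakdale 4.002, Rivermont 0.979, Pinehurst 1.019.
Lower quotas: Oakdale 4, Rivermont 0, Pinehurst 1 (sum 5, leaving 1 seat).
Remainders in descending order: Rivermont 0.979, Pinehurst 0.019, Oakdale 0.002.
Largest remainder: Rivermont receives the extra seat.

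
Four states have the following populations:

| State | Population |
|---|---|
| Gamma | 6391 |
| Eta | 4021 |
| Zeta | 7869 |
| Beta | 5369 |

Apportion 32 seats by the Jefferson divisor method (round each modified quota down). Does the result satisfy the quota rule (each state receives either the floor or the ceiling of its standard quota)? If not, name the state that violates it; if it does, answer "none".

none

Standard quotas: Gamma 8.647, Eta 5.441, Zeta 10.647, Beta 7.265.
Jefferson allocation: Gamma 9, Eta 5, Zeta 11, Beta 7.
Every allocation lies between the lower and upper quota.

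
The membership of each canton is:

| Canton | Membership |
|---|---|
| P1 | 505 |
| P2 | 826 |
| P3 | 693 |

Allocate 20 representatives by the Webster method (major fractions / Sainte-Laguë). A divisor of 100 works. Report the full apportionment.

With modified divisor 100: modified quotas P1 5.050, P2 8.260, P3 6.930.
Rounding to the nearest integer: P1 5, P2 8, P3 7 (total 20).

P1 5, P2 8, P3 7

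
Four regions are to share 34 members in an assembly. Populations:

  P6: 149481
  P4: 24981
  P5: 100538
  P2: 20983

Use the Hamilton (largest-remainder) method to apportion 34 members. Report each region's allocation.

The standard divisor is 295983/34 ≈ 8705.382.
Standard quotas: P6 17.1711, P4 2.8696, P5 11.5489, P2 2.4103.
Lower quotas: P6 17, P4 2, P5 11, P2 2 (sum 32, leaving 2 seats).
Remainders in descending order: P4 0.8696, P5 0.5489, P2 0.4103, P6 0.1711.
The surplus seats go to P4, P5.

P6 17; P4 3; P5 12; P2 2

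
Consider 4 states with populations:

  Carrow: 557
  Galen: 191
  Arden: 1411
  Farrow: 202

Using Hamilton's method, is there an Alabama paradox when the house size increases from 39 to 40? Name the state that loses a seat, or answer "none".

Farrow

At 39 seats: Carrow 9, Galen 3, Arden 23, Farrow 4.
At 40 seats: Carrow 10, Galen 3, Arden 24, Farrow 3.
Farrow drops from 4 to 3.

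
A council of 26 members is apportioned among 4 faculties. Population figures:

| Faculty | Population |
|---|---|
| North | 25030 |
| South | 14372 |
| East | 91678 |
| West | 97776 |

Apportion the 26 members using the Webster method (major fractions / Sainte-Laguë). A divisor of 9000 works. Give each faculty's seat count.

North 3, South 2, East 10, West 11

With modified divisor 9000: modified quotas North 2.781, South 1.597, East 10.186, West 10.864.
Rounding to the nearest integer: North 3, South 2, East 10, West 11 (total 26).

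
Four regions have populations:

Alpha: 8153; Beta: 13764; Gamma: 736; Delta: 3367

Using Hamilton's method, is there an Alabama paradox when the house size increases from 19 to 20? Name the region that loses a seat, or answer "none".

Gamma

At 19 seats: Alpha 6, Beta 10, Gamma 1, Delta 2.
At 20 seats: Alpha 6, Beta 11, Gamma 0, Delta 3.
Gamma drops from 1 to 0.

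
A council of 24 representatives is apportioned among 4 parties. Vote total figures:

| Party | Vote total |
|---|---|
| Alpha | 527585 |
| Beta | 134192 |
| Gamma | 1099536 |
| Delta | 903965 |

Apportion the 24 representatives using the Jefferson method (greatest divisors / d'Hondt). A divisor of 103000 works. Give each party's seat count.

With modified divisor 103000: modified quotas Alpha 5.122, Beta 1.303, Gamma 10.675, Delta 8.776.
Rounding down: Alpha 5, Beta 1, Gamma 10, Delta 8 (total 24).

Alpha 5, Beta 1, Gamma 10, Delta 8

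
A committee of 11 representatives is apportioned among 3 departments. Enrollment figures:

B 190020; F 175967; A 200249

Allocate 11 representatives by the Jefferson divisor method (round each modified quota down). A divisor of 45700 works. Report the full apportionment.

With modified divisor 45700: modified quotas B 4.158, F 3.850, A 4.382.
Rounding down: B 4, F 3, A 4 (total 11).

B: 4, F: 3, A: 4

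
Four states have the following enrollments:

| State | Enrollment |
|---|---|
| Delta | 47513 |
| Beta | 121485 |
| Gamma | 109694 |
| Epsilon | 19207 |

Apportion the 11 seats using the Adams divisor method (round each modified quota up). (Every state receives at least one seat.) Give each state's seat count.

Standard divisor 297899/11 ≈ 27081.727; standard quotas: Delta 1.754, Beta 4.486, Gamma 4.050, Epsilon 0.709.
Rounding up gives 2, 5, 5, 1 = 13 seats, so the divisor must be adjusted.
With modified divisor 33500: modified quotas Delta 1.418, Beta 3.626, Gamma 3.274, Epsilon 0.573.
Rounding up: Delta 2, Beta 4, Gamma 4, Epsilon 1 (total 11).

Delta: 2; Beta: 4; Gamma: 4; Epsilon: 1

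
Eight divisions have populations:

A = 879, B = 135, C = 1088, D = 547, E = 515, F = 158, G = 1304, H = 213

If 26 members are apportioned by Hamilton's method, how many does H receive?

Standard divisor: 4839 ÷ 26 ≈ 186.115.
Standard quotas: A 4.723, B 0.725, C 5.846, D 2.939, E 2.767, F 0.849, G 7.006, H 1.144.
Lower quotas: A 4, B 0, C 5, D 2, E 2, F 0, G 7, H 1 (sum 21, leaving 5 seats).
Remainders in descending order: D 0.939, F 0.849, C 0.846, E 0.767, B 0.725, A 0.723, H 0.144, G 0.006.
The surplus seats go to D, F, C, E, B.
H receives 1.

1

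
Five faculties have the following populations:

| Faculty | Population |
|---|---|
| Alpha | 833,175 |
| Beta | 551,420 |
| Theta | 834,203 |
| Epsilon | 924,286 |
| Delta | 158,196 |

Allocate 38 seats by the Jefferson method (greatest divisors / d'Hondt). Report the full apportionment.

Alpha=10, Beta=6, Theta=10, Epsilon=11, Delta=1

Standard divisor 3301280/38 ≈ 86875.789; standard quotas: Alpha 9.590, Beta 6.347, Theta 9.602, Epsilon 10.639, Delta 1.821.
Rounding down gives 9, 6, 9, 10, 1 = 35 seats, so the divisor must be adjusted.
With modified divisor 81200: modified quotas Alpha 10.261, Beta 6.791, Theta 10.273, Epsilon 11.383, Delta 1.948.
Rounding down: Alpha 10, Beta 6, Theta 10, Epsilon 11, Delta 1 (total 38).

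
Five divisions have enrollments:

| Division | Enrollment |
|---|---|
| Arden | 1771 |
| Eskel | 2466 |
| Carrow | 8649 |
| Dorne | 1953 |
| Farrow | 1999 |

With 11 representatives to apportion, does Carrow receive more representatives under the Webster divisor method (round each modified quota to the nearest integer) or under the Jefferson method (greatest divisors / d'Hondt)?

Jefferson

Webster: Arden 1, Eskel 2, Carrow 6, Dorne 1, Farrow 1.
Jefferson: Arden 1, Eskel 1, Carrow 7, Dorne 1, Farrow 1.
Carrow gets 6 under Webster and 7 under Jefferson.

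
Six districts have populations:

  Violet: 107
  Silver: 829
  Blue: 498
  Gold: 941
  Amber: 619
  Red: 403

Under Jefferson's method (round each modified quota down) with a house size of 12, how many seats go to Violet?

Standard divisor 3397/12 ≈ 283.083; standard quotas: Violet 0.378, Silver 2.928, Blue 1.759, Gold 3.324, Amber 2.187, Red 1.424.
Rounding down gives 0, 2, 1, 3, 2, 1 = 9 seats, so the divisor must be adjusted.
With modified divisor 220: modified quotas Violet 0.486, Silver 3.768, Blue 2.264, Gold 4.277, Amber 2.814, Red 1.832.
Rounding down: Violet 0, Silver 3, Blue 2, Gold 4, Amber 2, Red 1 (total 12).
Violet receives 0.

0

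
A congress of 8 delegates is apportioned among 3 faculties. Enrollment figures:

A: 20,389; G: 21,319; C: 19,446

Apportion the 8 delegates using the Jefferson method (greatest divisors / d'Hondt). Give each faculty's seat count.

A: 3, G: 3, C: 2

Standard divisor 61154/8 ≈ 7644.25; standard quotas: A 2.667, G 2.789, C 2.544.
Rounding down gives 2, 2, 2 = 6 seats, so the divisor must be adjusted.
With modified divisor 6600: modified quotas A 3.089, G 3.230, C 2.946.
Rounding down: A 3, G 3, C 2 (total 8).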